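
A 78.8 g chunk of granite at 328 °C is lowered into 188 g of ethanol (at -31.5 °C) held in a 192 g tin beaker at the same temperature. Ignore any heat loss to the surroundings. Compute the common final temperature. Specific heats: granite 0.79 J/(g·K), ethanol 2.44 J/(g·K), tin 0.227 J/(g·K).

T_f ≈ 8.1 °C

Setting the total heat transfer to zero:
78.8*0.79*(T − 328) + 188*2.44*(T − (-31.5)) + 192*0.227*(T − (-31.5)) = 0
62.25(T − 328) + 458.72(T − (-31.5)) + 43.58(T − (-31.5)) = 0
564.56 T = 4596.1
T ≈ 8.14 °C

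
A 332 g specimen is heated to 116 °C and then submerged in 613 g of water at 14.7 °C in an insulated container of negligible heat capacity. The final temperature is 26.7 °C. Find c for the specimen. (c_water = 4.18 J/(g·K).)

c ≈ 1.04 J/(g·K)

m_s c (T_s − T_f) = m_water c_water (T_f − T_0):
332×c×(116 − 26.7) = 613×4.18×(26.7 − 14.7)
29648 c = 30748  ⇒  c ≈ 1.037 J/(g·K)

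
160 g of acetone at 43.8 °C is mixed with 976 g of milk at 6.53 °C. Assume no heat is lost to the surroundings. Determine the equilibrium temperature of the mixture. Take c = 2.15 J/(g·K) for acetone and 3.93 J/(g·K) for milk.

|Q_acetone| = |Q_milk|:
160×2.15×(43.8 − T) = 976×3.93×(T − 6.53)
344(43.8 − T) = 3835.7(T − 6.53)
4179.7 T = 40114  ⇒  T ≈ 9.60 °C

T_f ≈ 9.6 °C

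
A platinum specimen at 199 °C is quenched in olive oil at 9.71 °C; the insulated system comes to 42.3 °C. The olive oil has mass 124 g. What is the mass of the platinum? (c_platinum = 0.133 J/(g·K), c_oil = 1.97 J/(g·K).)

m ≈ 382 g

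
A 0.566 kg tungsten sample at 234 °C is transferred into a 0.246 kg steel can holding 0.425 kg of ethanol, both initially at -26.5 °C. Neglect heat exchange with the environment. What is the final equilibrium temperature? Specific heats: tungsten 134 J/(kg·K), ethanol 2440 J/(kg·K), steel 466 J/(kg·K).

Taking heat into each body as positive, Σ m c ΔT = 0:
0.566*134*(T − 234) + 0.425*2440*(T − (-26.5)) + 0.246*466*(T − (-26.5)) = 0
75.84(T − 234) + 1037(T − (-26.5)) + 114.64(T − (-26.5)) = 0
1227.5 T = -12771
T = -12771/1227.5 ≈ -10.40 °C

T_f ≈ -10.4 °C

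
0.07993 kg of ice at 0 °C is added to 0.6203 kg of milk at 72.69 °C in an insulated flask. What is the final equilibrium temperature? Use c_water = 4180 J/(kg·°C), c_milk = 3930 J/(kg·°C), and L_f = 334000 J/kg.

T_f ≈ 54.3 °C

Heat gained plus heat lost sum to zero:
latent heat to melt: 0.07993·334000 = 26697; warm the meltwater: 334.11 T; milk cools: 0.6203·3930·(T − 72.69) = 2437.8(T − 72.69)
2771.9 T = 177202 − 26697 = 150506
T ≈ 54.30 °C — above 0 °C, consistent with complete melting.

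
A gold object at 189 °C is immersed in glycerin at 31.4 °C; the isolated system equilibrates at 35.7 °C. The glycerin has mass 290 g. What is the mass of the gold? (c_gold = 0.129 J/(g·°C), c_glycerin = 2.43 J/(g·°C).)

m ≈ 153 g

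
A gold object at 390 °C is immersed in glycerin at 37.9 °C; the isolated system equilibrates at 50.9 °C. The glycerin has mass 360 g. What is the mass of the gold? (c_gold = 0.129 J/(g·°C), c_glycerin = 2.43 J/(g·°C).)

m ≈ 260 g

Heat lost by the gold = heat gained by the glycerin:
m×0.129×(390 − 50.9) = 360×2.43×(50.9 − 37.9)
43.74 m = 11372  ⇒  m ≈ 260 g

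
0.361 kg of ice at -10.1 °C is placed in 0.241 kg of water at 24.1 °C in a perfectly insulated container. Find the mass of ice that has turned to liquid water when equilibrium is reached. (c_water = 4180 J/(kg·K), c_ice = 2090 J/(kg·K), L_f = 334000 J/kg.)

Cooling the water to 0 °C releases 0.241×4180×24.1 = 24278 J.
Warming the ice to 0 °C takes 0.361×2090×10.1 = 7620.3 J, leaving 16658 J for melting.
Fully melting the ice requires m_ice L_f = 0.361×334000 = 120574 J.
Since 16658 < 120574 J, not all the ice melts; equilibrium is at 0 °C.
m_melt = 16658 / L_f = 0.04987 kg.

m_melted ≈ 0.0499 kg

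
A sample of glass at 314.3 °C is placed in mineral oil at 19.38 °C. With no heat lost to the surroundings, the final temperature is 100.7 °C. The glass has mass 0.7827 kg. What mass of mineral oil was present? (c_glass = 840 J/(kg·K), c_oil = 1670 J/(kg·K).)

m ≈ 1.03 kg

|Q_glass| = |Q_oil|:
0.7827×840×(314.3 − 100.7) = m×1670×(100.7 − 19.38)
135804 m = 140435  ⇒  m ≈ 1.034 kg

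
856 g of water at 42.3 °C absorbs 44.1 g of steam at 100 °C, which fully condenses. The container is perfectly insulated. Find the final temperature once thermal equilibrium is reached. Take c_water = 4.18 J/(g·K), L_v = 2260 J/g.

T_f ≈ 71.6 °C

Energy balance with sensible and latent terms:
latent heat released on condensation: 44.1·2260 = 99666; condensed water 100 °C→T: 184.34(T − 100); water warms: 856·4.18·(T − 42.3) = 3578.1(T − 42.3)
3762.4 T = 99666 + 18434 + 151353 = 269453
T ≈ 71.62 °C, under the boiling point, so the assumption holds.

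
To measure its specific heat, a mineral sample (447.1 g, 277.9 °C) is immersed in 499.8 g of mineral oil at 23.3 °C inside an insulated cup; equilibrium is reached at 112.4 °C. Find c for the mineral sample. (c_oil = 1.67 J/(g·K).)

c ≈ 1.01 J/(g·K)

Heat lost by the mineral sample = heat gained by the oil:
447.1×c×(277.9 − 112.4) = 499.8×1.67×(112.4 − 23.3)
73995 c = 74369  ⇒  c ≈ 1.005 J/(g·K)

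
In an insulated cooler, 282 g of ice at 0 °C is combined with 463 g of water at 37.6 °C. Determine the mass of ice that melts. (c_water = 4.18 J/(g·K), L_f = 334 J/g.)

m_melted ≈ 218 g

Water can give up m c ΔT = 463·4.18·37.6 = 72769 J before reaching 0 °C.
Melting all 282 g of ice would need 282·334 = 94188 J.
Since 72769 < 94188 J, not all the ice melts; equilibrium is at 0 °C.
m_melt = 72769 / L_f = 217.9 g.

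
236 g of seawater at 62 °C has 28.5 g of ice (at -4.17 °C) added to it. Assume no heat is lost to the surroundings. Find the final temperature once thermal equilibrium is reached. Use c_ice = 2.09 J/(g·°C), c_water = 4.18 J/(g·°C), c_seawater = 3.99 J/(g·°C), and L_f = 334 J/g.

Let T be the final temperature. ΣQ_i = 0:
warm ice to 0 °C: 28.5×2.09×(0 − (-4.17)) = 248.39; latent heat to melt: 28.5×334 = 9519; warm the meltwater: 119.13 T; seawater: 941.64(T − 62)
1060.8 T = 58382 − 9767.4 = 48614
T ≈ 45.83 °C. Since T > 0 °C, the all-ice-melts assumption holds.

T_f ≈ 45.8 °C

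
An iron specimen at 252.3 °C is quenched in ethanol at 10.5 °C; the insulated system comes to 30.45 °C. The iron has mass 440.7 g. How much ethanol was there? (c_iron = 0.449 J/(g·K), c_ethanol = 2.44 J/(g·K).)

Let T be the final temperature. ΣQ_i = 0:
440.7·0.449·(30.45 − 252.3) + m·2.44·(30.45 − 10.5) = 0
48.68 m = 43898
m = 43898/48.68 ≈ 901.8 g

m ≈ 902 g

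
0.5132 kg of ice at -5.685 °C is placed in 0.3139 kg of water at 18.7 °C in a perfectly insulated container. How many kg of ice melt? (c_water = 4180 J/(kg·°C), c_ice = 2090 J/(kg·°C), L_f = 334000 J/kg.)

m_melted ≈ 0.0552 kg

Cooling the water to 0 °C releases 0.3139·4180·18.7 = 24536 J.
Warming the ice to 0 °C takes 0.5132·2090·5.685 = 6097.7 J, leaving 18439 J for melting.
Fully melting the ice requires m_ice L_f = 0.5132·334000 = 171409 J.
That's not enough to melt it all — equilibrium is at 0 °C with ice remaining.
Mass melted = 18439/334000 ≈ 0.05521 kg.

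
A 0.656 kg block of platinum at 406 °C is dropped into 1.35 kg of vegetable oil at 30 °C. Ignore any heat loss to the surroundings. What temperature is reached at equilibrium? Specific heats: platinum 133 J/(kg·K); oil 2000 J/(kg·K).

T_f ≈ 41.8 °C

Heat lost by the platinum equals heat gained by the oil:
0.656*133*(406 − T) = 1.35*2000*(T − 30)
87.25(406 − T) = 2700(T − 30)
2787.2 T = 116423  ⇒  T ≈ 41.77 °C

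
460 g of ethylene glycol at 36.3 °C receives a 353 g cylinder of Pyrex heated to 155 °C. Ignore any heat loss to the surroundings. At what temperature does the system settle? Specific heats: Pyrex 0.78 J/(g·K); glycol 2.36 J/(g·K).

With ΣQ=0 the equilibrium temperature is the m·c-weighted mean:
T_f = (275.34·155 + 1085.6·36.3) / (275.34 + 1085.6)
    = 82085 / 1360.9 ≈ 60.31 °C

T_f ≈ 60.3 °C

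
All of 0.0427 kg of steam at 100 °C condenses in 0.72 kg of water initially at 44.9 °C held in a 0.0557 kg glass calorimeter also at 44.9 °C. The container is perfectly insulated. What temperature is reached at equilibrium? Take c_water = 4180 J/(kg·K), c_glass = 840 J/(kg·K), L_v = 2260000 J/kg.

T_f ≈ 77.8 °C

Energy conservation, ΣQ = 0:
latent heat released on condensation: 0.0427·2260000 = 96502
  condensate cools 100→T: 0.0427·4180·(T − 100) = 178.49(T − 100)
  water warms: 0.72·4180·(T − 44.9) = 3009.6(T − 44.9)
  glass cup: 0.0557·840·(T − 44.9) = 46.79(T − 44.9)
3234.9 T = 96502 + 17849 + 137232 = 251582
T ≈ 77.77 °C, under the boiling point, so the assumption holds.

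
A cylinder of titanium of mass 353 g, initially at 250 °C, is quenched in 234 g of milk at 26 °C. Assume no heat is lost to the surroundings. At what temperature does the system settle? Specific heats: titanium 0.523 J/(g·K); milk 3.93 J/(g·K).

T_f ≈ 63.5 °C

Net heat exchanged in the isolated system is zero:
353·0.523·(T − 250) + 234·3.93·(T − 26) = 0
184.62(T − 250) + 919.62(T − 26) = 0
(184.62 + 919.62) T = 184.62·250 + 919.62·26
T ≈ 63.45 °C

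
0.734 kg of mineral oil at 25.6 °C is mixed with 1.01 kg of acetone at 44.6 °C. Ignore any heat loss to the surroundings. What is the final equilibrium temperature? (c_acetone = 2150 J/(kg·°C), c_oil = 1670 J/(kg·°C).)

T_f ≈ 37.7 °C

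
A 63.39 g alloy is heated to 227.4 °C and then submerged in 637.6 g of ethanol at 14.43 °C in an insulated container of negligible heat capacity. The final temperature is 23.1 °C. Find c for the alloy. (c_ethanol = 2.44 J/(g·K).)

c ≈ 1.04 J/(g·K)

Taking heat into each body as positive, Σ m c ΔT = 0:
63.39×c×(23.1 − 227.4) + 637.6×2.44×(23.1 − 14.43) = 0
-12951 c = -13488
c = -13488/-12951 ≈ 1.042 J/(g·K)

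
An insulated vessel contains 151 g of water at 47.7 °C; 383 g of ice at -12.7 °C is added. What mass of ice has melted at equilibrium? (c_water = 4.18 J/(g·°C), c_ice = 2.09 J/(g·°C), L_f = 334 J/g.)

m_melted ≈ 59.7 g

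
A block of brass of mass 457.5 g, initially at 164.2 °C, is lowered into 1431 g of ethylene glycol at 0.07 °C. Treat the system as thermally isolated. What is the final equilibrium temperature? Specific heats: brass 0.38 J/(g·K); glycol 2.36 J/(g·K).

T_f ≈ 8.1 °C

Let T be the final temperature. ΣQ_i = 0:
457.5×0.38×(T − 164.2) + 1431×2.36×(T − 0.07) = 0
3551 T = 28783
T = 28783/3551 ≈ 8.11 °C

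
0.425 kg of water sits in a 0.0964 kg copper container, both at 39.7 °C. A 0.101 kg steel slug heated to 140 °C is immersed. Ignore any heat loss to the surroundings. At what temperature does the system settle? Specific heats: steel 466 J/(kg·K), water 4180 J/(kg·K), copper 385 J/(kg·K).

T_f ≈ 42.2 °C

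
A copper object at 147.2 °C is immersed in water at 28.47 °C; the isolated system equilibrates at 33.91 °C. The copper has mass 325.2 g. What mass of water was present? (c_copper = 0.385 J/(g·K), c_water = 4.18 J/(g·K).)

Taking heat into each body as positive, Σ m c ΔT = 0:
325.2·0.385·(33.91 − 147.2) + m·4.18·(33.91 − 28.47) = 0
22.74 m = 14184
m = 14184/22.74 ≈ 623.8 g

m ≈ 624 g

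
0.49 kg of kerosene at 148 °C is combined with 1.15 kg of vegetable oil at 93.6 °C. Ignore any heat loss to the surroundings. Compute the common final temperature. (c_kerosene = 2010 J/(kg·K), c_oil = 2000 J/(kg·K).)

T_f ≈ 109.9 °C

Taking heat into each body as positive, Σ m c ΔT = 0:
0.49×2010×(T − 148) + 1.15×2000×(T − 93.6) = 0
(984.9 + 2300) T = 984.9×148 + 2300×93.6
T ≈ 109.91 °C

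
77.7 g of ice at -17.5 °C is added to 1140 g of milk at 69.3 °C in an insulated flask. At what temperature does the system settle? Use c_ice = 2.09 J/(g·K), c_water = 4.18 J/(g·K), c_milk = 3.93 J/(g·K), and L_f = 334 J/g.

T_f ≈ 58.6 °C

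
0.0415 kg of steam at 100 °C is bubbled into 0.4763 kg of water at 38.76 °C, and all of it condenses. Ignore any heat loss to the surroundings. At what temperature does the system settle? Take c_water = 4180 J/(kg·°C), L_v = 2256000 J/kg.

T_f ≈ 86.9 °C

Let T be the final temperature. ΣQ_i = 0:
steam→water at 100 °C releases m L_v = 0.0415×2256000 = 93624; condensed water 100 °C→T: 173.47(T − 100); original water: 1990.9(T − 38.76)
2164.4 T = 93624 + 17347 + 77169 = 188140
T ≈ 86.92 °C, under the boiling point, so the assumption holds.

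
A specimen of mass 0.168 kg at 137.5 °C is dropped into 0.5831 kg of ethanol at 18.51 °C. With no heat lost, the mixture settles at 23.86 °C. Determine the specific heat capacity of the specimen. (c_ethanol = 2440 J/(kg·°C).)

c ≈ 399 J/(kg·°C)

m_s c (T_s − T_f) = m_ethanol c_ethanol (T_f − T_0):
0.168·c·(137.5 − 23.86) = 0.5831·2440·(23.86 − 18.51)
19.09 c = 7611.8  ⇒  c ≈ 398.7 J/(kg·°C)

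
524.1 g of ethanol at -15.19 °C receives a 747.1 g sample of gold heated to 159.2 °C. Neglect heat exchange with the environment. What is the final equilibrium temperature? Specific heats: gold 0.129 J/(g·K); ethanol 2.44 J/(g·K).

With ΣQ=0 the equilibrium temperature is the m·c-weighted mean:
T_f = (96.38·159.2 + 1278.8·(-15.19)) / (96.38 + 1278.8)
    = -4082 / 1375.2 ≈ -2.97 °C

T_f ≈ -3.0 °C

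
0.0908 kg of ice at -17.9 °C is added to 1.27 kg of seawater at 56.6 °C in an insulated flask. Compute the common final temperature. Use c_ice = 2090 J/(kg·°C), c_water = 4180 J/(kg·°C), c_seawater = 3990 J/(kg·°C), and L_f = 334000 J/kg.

Sum of m c ΔT and latent-heat terms is zero:
ice -17.9→0 °C: 0.0908×2090×17.9 = 3396.9
  fusion: m_ice L_f = 0.0908×334000 = 30327
  warm the meltwater: 379.54 T
  seawater: 5067.3(T − 56.6)
5446.8 T = 286809 − 33724 = 253085
T ≈ 46.46 °C — above 0 °C, consistent with complete melting.

T_f ≈ 46.5 °C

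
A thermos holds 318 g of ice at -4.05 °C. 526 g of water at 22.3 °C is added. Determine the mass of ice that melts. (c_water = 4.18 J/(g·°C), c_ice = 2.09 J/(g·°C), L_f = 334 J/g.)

m_melted ≈ 139 g

Water can give up m c ΔT = 526·4.18·22.3 = 49031 J before reaching 0 °C.
Of that, 318·2.09·4.05 = 2691.7 J goes to bring the ice to 0 °C, leaving 46339 J.
To melt every bit of ice: 318·334 = 106212 J.
Since 46339 < 106212 J, not all the ice melts; equilibrium is at 0 °C.
m_melted·334 = 46339  ⇒  m_melted ≈ 138.7 g.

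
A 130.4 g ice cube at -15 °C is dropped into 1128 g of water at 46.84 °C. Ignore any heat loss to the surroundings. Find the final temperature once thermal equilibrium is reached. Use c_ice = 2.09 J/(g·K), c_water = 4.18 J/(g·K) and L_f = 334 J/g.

Setting the total heat transfer to zero:
warm ice to 0 °C: 130.4·2.09·(0 − (-15)) = 4088; fusion: m_ice L_f = 130.4·334 = 43554; warm the meltwater: 545.07 T; water: 4715(T − 46.84)
5260.1 T = 220852 − 47642 = 173211
T ≈ 32.93 °C — above 0 °C, consistent with complete melting.

T_f ≈ 32.9 °C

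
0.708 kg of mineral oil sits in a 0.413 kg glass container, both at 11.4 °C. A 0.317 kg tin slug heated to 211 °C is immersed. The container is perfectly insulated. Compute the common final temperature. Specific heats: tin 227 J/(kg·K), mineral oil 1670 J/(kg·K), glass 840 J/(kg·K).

Taking heat into each body as positive, Σ m c ΔT = 0:
0.317·227·(T − 211) + 0.708·1670·(T − 11.4) + 0.413·840·(T − 11.4) = 0
1601.2 T = 32617
T = 32617 / 1601.2 = 20.4 °C

T_f ≈ 20.4 °C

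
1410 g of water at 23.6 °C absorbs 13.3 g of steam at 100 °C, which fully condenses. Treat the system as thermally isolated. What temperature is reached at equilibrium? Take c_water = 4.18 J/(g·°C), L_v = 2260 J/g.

T_f ≈ 29.4 °C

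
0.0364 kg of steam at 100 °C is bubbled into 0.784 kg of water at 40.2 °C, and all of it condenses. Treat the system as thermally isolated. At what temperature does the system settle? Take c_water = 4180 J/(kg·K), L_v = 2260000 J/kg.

Sum of m c ΔT and latent-heat terms is zero:
latent heat released on condensation: 0.0364×2260000 = 82264
  condensate cools 100→T: 0.0364×4180×(T − 100) = 152.15(T − 100)
  water warms: 0.784×4180×(T − 40.2) = 3277.1(T − 40.2)
3429.3 T = 82264 + 15215 + 131740 = 229219
T ≈ 66.84 °C (< 100 °C, so full condensation is consistent).

T_f ≈ 66.8 °C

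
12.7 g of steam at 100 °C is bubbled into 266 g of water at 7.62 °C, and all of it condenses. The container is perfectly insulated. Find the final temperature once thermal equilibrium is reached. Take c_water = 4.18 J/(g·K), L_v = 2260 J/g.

T_f ≈ 36.5 °C

Net heat exchanged in the isolated system is zero:
latent heat released on condensation: 12.7·2260 = 28702; condensed water 100 °C→T: 53.09(T − 100); original water: 1111.9(T − 7.62)
1165 T = 28702 + 5308.6 + 8472.5 = 42483
T ≈ 36.47 °C — below 100 °C, confirming all the steam condensed.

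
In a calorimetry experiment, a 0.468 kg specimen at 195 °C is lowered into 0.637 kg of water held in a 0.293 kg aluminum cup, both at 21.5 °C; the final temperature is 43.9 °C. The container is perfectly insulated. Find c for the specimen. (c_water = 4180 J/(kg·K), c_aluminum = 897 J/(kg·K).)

Heat gained plus heat lost sum to zero:
0.468·c·(43.9 − 195) + 0.637·4180·(43.9 − 21.5) + 0.293·897·(43.9 − 21.5) = 0
-70.71 c = -65531
c = -65531/-70.71 ≈ 926.7 J/(kg·K)

c ≈ 927 J/(kg·K)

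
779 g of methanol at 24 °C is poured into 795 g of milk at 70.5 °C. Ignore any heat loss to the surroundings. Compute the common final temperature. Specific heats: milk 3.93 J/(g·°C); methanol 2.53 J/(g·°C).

Energy conservation, ΣQ = 0:
795·3.93·(T − 70.5) + 779·2.53·(T − 24) = 0
5095.2 T = 267568
T ≈ 52.51 °C

T_f ≈ 52.5 °C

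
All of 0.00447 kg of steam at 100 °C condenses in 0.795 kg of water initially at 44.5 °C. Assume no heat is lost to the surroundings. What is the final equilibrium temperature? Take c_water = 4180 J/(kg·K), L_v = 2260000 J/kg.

Energy balance with sensible and latent terms:
steam→water at 100 °C releases m L_v = 0.00447·2260000 = 10102; condensed water 100 °C→T: 18.68(T − 100); water warms: 0.795·4180·(T − 44.5) = 3323.1(T − 44.5)
3341.8 T = 10102 + 1868.5 + 147878 = 159849
T ≈ 47.83 °C (< 100 °C, so full condensation is consistent).

T_f ≈ 47.8 °C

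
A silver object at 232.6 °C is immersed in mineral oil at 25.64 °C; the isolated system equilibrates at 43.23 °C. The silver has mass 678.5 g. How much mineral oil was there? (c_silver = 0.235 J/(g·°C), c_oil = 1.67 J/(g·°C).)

m ≈ 1030 g

Let T be the final temperature. ΣQ_i = 0:
678.5·0.235·(43.23 − 232.6) + m·1.67·(43.23 − 25.64) = 0
29.38 m = 30195
m = 30195/29.38 ≈ 1028 g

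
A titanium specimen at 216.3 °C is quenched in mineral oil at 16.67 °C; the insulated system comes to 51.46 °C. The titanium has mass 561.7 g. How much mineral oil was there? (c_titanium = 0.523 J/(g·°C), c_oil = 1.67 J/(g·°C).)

Conservation of energy gives ΣQ = 0:
561.7×0.523×(51.46 − 216.3) + m×1.67×(51.46 − 16.67) = 0
58.1 m = 48425
m = 48425/58.1 ≈ 833.5 g

m ≈ 833 g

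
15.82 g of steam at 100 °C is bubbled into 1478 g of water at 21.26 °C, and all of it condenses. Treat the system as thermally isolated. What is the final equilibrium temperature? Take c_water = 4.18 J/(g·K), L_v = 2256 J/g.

T_f ≈ 27.8 °C

Sum of m c ΔT and latent-heat terms is zero:
steam→water at 100 °C releases m L_v = 15.82×2256 = 35690
  condensate cools 100→T: 15.82×4.18×(T − 100) = 66.13(T − 100)
  original water: 6178(T − 21.26)
6244.2 T = 35690 + 6612.8 + 131345 = 173648
T ≈ 27.81 °C (< 100 °C, so full condensation is consistent).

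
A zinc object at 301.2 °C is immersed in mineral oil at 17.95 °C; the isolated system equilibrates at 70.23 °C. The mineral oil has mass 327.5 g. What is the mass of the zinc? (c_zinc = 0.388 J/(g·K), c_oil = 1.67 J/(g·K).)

m ≈ 319 g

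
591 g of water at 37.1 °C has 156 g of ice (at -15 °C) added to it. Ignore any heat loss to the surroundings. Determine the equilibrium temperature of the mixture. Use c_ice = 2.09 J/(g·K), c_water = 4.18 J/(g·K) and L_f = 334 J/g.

Energy balance with sensible and latent terms:
ice -15→0 °C: 156×2.09×15 = 4890.6; fusion: m_ice L_f = 156×334 = 52104; meltwater 0→T: 156×4.18×T = 652.08 T; water cools: 591×4.18×(T − 37.1) = 2470.4(T − 37.1)
3122.5 T = 91651 − 56995 = 34656
T ≈ 11.10 °C — above 0 °C, consistent with complete melting.

T_f ≈ 11.1 °C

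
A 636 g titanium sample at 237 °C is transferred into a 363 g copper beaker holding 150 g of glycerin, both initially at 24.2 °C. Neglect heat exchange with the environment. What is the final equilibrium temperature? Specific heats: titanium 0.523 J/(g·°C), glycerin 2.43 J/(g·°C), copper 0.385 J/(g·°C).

T_f ≈ 108.8 °C

Let T be the final temperature. ΣQ_i = 0:
636*0.523*(T − 237) + 150*2.43*(T − 24.2) + 363*0.385*(T − 24.2) = 0
332.63(T − 237) + 364.5(T − 24.2) + 139.75(T − 24.2) = 0
836.88 T = 91036
T ≈ 108.78 °C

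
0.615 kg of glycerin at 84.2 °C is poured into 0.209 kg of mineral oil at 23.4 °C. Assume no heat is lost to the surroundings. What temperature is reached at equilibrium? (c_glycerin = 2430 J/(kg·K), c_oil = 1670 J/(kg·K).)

T_f ≈ 72.7 °C

Set heat shed by the hot body equal to heat absorbed by the cold body:
0.615×2430×(84.2 − T) = 0.209×1670×(T − 23.4)
1494.5(84.2 − T) = 349.03(T − 23.4)
1843.5 T = 134000  ⇒  T ≈ 72.69 °C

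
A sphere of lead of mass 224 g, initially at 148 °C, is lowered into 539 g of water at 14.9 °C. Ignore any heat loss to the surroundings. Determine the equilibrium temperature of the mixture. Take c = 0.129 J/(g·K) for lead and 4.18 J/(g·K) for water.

T_f ≈ 16.6 °C

Energy conservation, ΣQ = 0:
224×0.129×(T − 148) + 539×4.18×(T − 14.9) = 0
28.9(T − 148) + 2253(T − 14.9) = 0
2281.9 T = 37847
T ≈ 16.59 °C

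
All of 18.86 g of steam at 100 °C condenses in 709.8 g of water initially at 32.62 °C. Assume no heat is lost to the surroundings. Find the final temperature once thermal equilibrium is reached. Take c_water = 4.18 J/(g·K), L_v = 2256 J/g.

Heat gained plus heat lost sum to zero:
steam→water at 100 °C releases m L_v = 18.86·2256 = 42548
  condensate cools 100→T: 18.86·4.18·(T − 100) = 78.83(T − 100)
  original water: 2967(T − 32.62)
3045.8 T = 42548 + 7883.5 + 96782 = 147214
T ≈ 48.33 °C — below 100 °C, confirming all the steam condensed.

T_f ≈ 48.3 °C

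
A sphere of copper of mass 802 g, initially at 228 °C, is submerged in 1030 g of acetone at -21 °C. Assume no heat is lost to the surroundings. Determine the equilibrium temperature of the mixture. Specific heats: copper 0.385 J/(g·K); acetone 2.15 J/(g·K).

Energy conservation, ΣQ = 0:
802·0.385·(T − 228) + 1030·2.15·(T − (-21)) = 0
308.77(T − 228) + 2214.5(T − (-21)) = 0
2523.3 T = 23895
T = 23895/2523.3 ≈ 9.47 °C

T_f ≈ 9.5 °C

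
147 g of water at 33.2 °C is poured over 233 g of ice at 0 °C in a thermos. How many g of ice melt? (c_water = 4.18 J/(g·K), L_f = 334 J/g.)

m_melted ≈ 61.1 g

Water can give up m c ΔT = 147×4.18×33.2 = 20400 J before reaching 0 °C.
Fully melting the ice requires m_ice L_f = 233×334 = 77822 J.
Since 20400 < 77822 J, not all the ice melts; equilibrium is at 0 °C.
m_melted×334 = 20400  ⇒  m_melted ≈ 61.08 g.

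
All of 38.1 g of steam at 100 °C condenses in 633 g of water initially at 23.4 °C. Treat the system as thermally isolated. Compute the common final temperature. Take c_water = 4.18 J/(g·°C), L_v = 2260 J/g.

T_f ≈ 58.4 °C

Taking heat into each body as positive, Σ m c ΔT = 0:
latent heat released on condensation: 38.1×2260 = 86106
  condensate cools 100→T: 38.1×4.18×(T − 100) = 159.26(T − 100)
  water warms: 633×4.18×(T − 23.4) = 2645.9(T − 23.4)
2805.2 T = 86106 + 15926 + 61915 = 163947
T ≈ 58.44 °C (< 100 °C, so full condensation is consistent).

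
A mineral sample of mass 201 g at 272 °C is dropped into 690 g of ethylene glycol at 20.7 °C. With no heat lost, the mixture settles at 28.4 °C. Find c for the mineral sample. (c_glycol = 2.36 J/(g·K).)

c ≈ 0.256 J/(g·K)

Conservation of energy gives ΣQ = 0:
201·c·(28.4 − 272) + 690·2.36·(28.4 − 20.7) = 0
-48964 c = -12539
c = -12539/-48964 ≈ 0.2561 J/(g·K)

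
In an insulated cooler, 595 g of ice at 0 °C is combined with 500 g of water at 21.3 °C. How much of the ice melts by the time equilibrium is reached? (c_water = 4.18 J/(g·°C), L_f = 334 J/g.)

Water can give up m c ΔT = 500×4.18×21.3 = 44517 J before reaching 0 °C.
Melting all 595 g of ice would need 595×334 = 198730 J.
Since 44517 < 198730 J, not all the ice melts; equilibrium is at 0 °C.
m_melt = 44517 / L_f = 133.3 g.

m_melted ≈ 133 g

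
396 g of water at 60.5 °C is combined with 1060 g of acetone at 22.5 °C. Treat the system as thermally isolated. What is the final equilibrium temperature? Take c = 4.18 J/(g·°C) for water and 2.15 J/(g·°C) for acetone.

T_f ≈ 38.5 °C

Energy conservation, ΣQ = 0:
396*4.18*(T − 60.5) + 1060*2.15*(T − 22.5) = 0
1655.3(T − 60.5) + 2279(T − 22.5) = 0
(1655.3 + 2279) T = 1655.3*60.5 + 2279*22.5
T ≈ 38.49 °C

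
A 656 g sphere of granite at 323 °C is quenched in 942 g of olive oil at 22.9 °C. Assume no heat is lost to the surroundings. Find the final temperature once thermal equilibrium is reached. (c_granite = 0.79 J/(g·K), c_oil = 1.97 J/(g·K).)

T_f ≈ 88.4 °C

Taking heat into each body as positive, Σ m c ΔT = 0:
656·0.79·(T − 323) + 942·1.97·(T − 22.9) = 0
518.24(T − 323) + 1855.7(T − 22.9) = 0
2374 T = 209888
T = 209888/2374 ≈ 88.41 °C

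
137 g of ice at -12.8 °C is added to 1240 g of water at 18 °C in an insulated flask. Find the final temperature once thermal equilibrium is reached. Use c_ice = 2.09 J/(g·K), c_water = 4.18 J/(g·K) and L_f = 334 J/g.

T_f ≈ 7.6 °C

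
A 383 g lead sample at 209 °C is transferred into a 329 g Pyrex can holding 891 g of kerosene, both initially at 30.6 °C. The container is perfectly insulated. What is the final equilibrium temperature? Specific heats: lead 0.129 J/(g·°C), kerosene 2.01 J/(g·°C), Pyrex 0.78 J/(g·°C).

Let T be the final temperature. ΣQ_i = 0:
383*0.129*(T − 209) + 891*2.01*(T − 30.6) + 329*0.78*(T − 30.6) = 0
49.41(T − 209) + 1790.9(T − 30.6) + 256.62(T − 30.6) = 0
(49.41 + 1790.9 + 256.62) T = 49.41*209 + 1790.9*30.6 + 256.62*30.6
T = 72980/2096.9 ≈ 34.80 °C

T_f ≈ 34.8 °C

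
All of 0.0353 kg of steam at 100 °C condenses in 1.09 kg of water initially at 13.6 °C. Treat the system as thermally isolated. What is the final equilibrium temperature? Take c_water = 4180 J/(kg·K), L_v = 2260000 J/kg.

T_f ≈ 33.3 °C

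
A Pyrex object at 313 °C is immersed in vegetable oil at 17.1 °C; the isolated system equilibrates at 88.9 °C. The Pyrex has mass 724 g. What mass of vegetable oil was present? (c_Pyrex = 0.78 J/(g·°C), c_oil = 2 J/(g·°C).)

|Q_Pyrex| = |Q_oil|:
724·0.78·(313 − 88.9) = m·2·(88.9 − 17.1)
143.6 m = 126554  ⇒  m ≈ 881.3 g

m ≈ 881 g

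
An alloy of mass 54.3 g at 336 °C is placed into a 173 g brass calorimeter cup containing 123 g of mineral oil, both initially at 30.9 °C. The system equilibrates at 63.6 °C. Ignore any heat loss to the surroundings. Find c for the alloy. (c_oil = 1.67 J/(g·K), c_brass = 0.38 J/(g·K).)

Setting the total heat transfer to zero:
54.3·c·(63.6 − 336) + 123·1.67·(63.6 − 30.9) + 173·0.38·(63.6 − 30.9) = 0
-14791 c = -8866.6
c = -8866.6/-14791 ≈ 0.5994 J/(g·K)

c ≈ 0.599 J/(g·K)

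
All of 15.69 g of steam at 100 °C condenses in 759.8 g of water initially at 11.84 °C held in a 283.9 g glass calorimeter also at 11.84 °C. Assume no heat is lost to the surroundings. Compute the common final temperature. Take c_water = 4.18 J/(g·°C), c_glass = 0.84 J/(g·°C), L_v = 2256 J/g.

T_f ≈ 23.7 °C

Taking heat into each body as positive, Σ m c ΔT = 0:
condense steam: −15.69×2256 = −35397
  condensate cools 100→T: 15.69×4.18×(T − 100) = 65.58(T − 100)
  original water: 3176(T − 11.84)
  cup: 238.48(T − 11.84)
3480 T = 35397 + 6558.4 + 40427 = 82382
T ≈ 23.67 °C, under the boiling point, so the assumption holds.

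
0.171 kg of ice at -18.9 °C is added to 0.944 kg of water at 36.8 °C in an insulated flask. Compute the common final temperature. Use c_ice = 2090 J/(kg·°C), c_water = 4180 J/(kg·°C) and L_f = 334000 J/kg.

T_f ≈ 17.5 °C

Let T be the final temperature. ΣQ_i = 0:
warm ice to 0 °C: 0.171·2090·(0 − (-18.9)) = 6754.7
  latent heat to melt: 0.171·334000 = 57114
  meltwater 0→T: 0.171·4180·T = 714.78 T
  water: 3945.9(T − 36.8)
4660.7 T = 145210 − 63869 = 81341
T ≈ 17.45 °C. Since T > 0 °C, the all-ice-melts assumption holds.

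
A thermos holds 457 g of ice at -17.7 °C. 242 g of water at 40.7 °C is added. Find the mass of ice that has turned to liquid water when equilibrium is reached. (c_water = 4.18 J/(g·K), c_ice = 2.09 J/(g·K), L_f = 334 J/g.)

m_melted ≈ 72.6 g

Water can give up m c ΔT = 242×4.18×40.7 = 41170 J before reaching 0 °C.
Warming the ice to 0 °C takes 457×2.09×17.7 = 16906 J, leaving 24265 J for melting.
Fully melting the ice requires m_ice L_f = 457×334 = 152638 J.
24265 J < 152638 J, so only part of the ice melts and the system sits at 0 °C.
m_melt = 24265 / L_f = 72.65 g.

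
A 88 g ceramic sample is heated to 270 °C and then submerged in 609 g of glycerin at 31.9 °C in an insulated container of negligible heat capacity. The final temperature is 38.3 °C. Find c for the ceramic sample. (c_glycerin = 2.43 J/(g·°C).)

Net heat exchanged in the isolated system is zero:
88×c×(38.3 − 270) + 609×2.43×(38.3 − 31.9) = 0
-20390 c = -9471.2
c = -9471.2/-20390 ≈ 0.4645 J/(g·°C)

c ≈ 0.465 J/(g·°C)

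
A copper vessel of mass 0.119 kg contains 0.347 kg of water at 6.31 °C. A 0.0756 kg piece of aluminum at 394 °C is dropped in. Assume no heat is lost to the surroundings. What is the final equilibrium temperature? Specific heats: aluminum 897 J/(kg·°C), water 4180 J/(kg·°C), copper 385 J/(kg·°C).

T_f ≈ 23.1 °C

Taking heat into each body as positive, Σ m c ΔT = 0:
0.0756×897×(T − 394) + 0.347×4180×(T − 6.31) + 0.119×385×(T − 6.31) = 0
67.81(T − 394) + 1450.5(T − 6.31) + 45.81(T − 6.31) = 0
1564.1 T = 36160
T = 36160/1564.1 ≈ 23.12 °C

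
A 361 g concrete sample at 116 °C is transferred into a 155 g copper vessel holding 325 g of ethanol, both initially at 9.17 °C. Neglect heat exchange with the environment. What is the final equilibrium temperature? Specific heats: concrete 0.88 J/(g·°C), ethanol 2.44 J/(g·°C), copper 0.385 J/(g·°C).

T_f ≈ 38.2 °C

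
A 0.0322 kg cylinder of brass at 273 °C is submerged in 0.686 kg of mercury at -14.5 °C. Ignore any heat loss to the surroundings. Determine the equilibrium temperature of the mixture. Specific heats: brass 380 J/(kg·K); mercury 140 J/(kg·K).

T_f ≈ 18.0 °C

T_f = Σ m_i c_i T_i / Σ m_i c_i:
T_f = (12.24·273 + 96.04·(-14.5)) / (12.24 + 96.04)
    = 1947.8 / 108.28 ≈ 17.99 °C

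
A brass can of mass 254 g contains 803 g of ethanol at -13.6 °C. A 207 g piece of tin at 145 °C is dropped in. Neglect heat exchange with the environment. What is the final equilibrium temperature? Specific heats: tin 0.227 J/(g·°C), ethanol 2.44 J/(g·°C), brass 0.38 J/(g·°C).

Net heat exchanged in the isolated system is zero:
207*0.227*(T − 145) + 803*2.44*(T − (-13.6)) + 254*0.38*(T − (-13.6)) = 0
46.99(T − 145) + 1959.3(T − (-13.6)) + 96.52(T − (-13.6)) = 0
(46.99 + 1959.3 + 96.52) T = 46.99*145 + 1959.3*(-13.6) + 96.52*(-13.6)
T ≈ -10.06 °C

T_f ≈ -10.1 °C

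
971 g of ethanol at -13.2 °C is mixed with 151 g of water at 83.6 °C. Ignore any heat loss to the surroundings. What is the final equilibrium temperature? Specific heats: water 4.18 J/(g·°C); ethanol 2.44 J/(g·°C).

T_f ≈ 7.2 °C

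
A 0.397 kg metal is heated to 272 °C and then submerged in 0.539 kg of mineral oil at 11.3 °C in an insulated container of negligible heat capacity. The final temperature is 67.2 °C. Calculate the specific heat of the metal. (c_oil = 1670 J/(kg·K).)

Heat lost by the metal = heat gained by the oil:
0.397·c·(272 − 67.2) = 0.539·1670·(67.2 − 11.3)
81.31 c = 50317  ⇒  c ≈ 618.9 J/(kg·K)

c ≈ 619 J/(kg·K)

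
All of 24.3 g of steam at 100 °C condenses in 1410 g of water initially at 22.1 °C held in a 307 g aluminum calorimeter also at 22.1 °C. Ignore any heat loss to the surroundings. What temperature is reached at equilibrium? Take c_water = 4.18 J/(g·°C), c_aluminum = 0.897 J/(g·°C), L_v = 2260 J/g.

Energy conservation, ΣQ = 0:
latent heat released on condensation: 24.3·2260 = 54918
  condensed water 100 °C→T: 101.57(T − 100)
  water warms: 1410·4.18·(T − 22.1) = 5893.8(T − 22.1)
  cup: 275.38(T − 22.1)
6270.8 T = 54918 + 10157 + 136339 = 201414
T ≈ 32.12 °C, under the boiling point, so the assumption holds.

T_f ≈ 32.1 °C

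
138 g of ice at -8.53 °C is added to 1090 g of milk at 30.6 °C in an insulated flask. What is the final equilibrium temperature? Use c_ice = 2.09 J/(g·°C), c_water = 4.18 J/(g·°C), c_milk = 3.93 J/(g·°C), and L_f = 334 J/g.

Taking heat into each body as positive, Σ m c ΔT = 0:
ice -8.53→0 °C: 138×2.09×8.53 = 2460.2
  latent heat to melt: 138×334 = 46092
  warm the meltwater: 576.84 T
  milk: 4283.7(T − 30.6)
4860.5 T = 131081 − 48552 = 82529
T ≈ 16.98 °C — above 0 °C, consistent with complete melting.

T_f ≈ 17.0 °C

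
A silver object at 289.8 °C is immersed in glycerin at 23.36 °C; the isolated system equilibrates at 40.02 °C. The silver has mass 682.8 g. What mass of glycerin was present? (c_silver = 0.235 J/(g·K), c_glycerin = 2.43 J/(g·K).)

m ≈ 990 g

Energy conservation, ΣQ = 0:
682.8·0.235·(40.02 − 289.8) + m·2.43·(40.02 − 23.36) = 0
40.48 m = 40079
m = 40079/40.48 ≈ 990 g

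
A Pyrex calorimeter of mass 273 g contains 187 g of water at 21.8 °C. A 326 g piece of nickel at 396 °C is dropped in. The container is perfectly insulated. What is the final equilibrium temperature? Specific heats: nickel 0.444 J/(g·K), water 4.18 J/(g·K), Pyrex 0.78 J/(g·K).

T_f ≈ 69.3 °C

Energy conservation, ΣQ = 0:
326×0.444×(T − 396) + 187×4.18×(T − 21.8) + 273×0.78×(T − 21.8) = 0
1139.3 T = 79001
T = 79001 / 1139.3 = 69.3 °C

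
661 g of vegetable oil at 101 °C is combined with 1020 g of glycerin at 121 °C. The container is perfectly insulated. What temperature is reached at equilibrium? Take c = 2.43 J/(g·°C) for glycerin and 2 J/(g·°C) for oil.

T_f ≈ 114.0 °C

Setting the total heat transfer to zero:
1020*2.43*(T − 121) + 661*2*(T − 101) = 0
2478.6(T − 121) + 1322(T − 101) = 0
3800.6 T = 433433
T = 433433 / 3800.6 = 114 °C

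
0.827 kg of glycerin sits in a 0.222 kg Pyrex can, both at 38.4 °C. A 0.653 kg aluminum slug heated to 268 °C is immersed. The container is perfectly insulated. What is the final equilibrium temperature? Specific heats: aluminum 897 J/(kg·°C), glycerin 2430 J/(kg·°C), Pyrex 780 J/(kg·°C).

T_f ≈ 87.0 °C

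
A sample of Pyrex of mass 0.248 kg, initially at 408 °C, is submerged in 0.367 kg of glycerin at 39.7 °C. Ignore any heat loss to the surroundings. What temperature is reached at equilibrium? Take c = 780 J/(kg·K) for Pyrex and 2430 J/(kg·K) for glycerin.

|Q_Pyrex| = |Q_glycerin|:
0.248·780·(408 − T) = 0.367·2430·(T − 39.7)
193.44(408 − T) = 891.81(T − 39.7)
1085.2 T = 114328  ⇒  T ≈ 105.35 °C

T_f ≈ 105.3 °C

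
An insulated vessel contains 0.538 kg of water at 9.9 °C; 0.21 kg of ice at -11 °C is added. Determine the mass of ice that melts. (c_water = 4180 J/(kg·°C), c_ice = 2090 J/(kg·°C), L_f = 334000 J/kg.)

m_melted ≈ 0.0522 kg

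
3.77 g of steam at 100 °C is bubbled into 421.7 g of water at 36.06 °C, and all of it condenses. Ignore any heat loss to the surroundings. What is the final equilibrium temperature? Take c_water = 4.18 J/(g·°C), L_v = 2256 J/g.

Net heat exchanged in the isolated system is zero:
latent heat released on condensation: 3.77·2256 = 8505.1; condensate cools 100→T: 3.77·4.18·(T − 100) = 15.76(T − 100); water warms: 421.7·4.18·(T − 36.06) = 1762.7(T − 36.06)
1778.5 T = 8505.1 + 1575.9 + 63563 = 73644
T ≈ 41.41 °C — below 100 °C, confirming all the steam condensed.

T_f ≈ 41.4 °C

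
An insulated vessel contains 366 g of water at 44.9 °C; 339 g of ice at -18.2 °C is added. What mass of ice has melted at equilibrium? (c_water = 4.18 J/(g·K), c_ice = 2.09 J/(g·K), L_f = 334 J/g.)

Heat available from the water dropping to 0 °C: 366·4.18·44.9 = 68692 J.
Of that, 339·2.09·18.2 = 12895 J goes to bring the ice to 0 °C, leaving 55797 J.
Melting all 339 g of ice would need 339·334 = 113226 J.
Since 55797 < 113226 J, not all the ice melts; equilibrium is at 0 °C.
Mass melted = 55797/334 ≈ 167.1 g.

m_melted ≈ 167 g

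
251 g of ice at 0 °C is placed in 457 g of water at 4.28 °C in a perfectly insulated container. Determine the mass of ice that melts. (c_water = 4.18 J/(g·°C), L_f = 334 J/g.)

m_melted ≈ 24.5 g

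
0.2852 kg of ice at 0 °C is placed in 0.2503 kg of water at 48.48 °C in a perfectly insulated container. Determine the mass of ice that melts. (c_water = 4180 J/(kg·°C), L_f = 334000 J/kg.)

Cooling the water to 0 °C releases 0.2503·4180·48.48 = 50722 J.
To melt every bit of ice: 0.2852·334000 = 95257 J.
50722 J < 95257 J, so only part of the ice melts and the system sits at 0 °C.
m_melt = 50722 / L_f = 0.1519 kg.

m_melted ≈ 0.152 kg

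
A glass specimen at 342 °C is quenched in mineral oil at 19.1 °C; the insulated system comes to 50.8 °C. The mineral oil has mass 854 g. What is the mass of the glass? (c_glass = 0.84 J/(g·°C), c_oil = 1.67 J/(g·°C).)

Heat gained plus heat lost sum to zero:
m×0.84×(50.8 − 342) + 854×1.67×(50.8 − 19.1) = 0
-244.61 m = -45210
m = -45210/-244.61 ≈ 184.8 g

m ≈ 185 g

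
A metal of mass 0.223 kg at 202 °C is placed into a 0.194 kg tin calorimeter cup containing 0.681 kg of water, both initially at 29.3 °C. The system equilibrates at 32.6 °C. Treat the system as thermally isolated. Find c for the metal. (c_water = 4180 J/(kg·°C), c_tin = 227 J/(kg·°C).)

c ≈ 253 J/(kg·°C)

Net heat exchanged in the isolated system is zero:
0.223·c·(32.6 − 202) + 0.681·4180·(32.6 − 29.3) + 0.194·227·(32.6 − 29.3) = 0
-37.78 c = -9539
c = -9539/-37.78 ≈ 252.5 J/(kg·°C)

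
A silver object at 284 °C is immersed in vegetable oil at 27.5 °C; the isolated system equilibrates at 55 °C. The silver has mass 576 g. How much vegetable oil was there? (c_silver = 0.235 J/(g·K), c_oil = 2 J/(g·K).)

m ≈ 564 g

Heat gained plus heat lost sum to zero:
576·0.235·(55 − 284) + m·2·(55 − 27.5) = 0
55 m = 30997
m = 30997/55 ≈ 563.6 g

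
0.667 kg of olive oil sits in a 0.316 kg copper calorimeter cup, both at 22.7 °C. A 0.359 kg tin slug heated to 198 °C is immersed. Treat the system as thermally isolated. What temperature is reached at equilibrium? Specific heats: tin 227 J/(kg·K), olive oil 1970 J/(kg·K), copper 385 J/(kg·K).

T_f ≈ 32.1 °C

Taking heat into each body as positive, Σ m c ΔT = 0:
0.359*227*(T − 198) + 0.667*1970*(T − 22.7) + 0.316*385*(T − 22.7) = 0
1517.1 T = 48725
T = 48725 / 1517.1 = 32.1 °C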